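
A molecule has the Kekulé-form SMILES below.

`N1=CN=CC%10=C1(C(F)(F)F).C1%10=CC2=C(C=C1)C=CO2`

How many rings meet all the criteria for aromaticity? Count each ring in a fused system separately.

3

The SMILES encodes a six-membered ring with nitrogens at positions 1 and 3 and three alternating double bonds; a six-membered carbon ring with three alternating C=C double bonds, fused to a five-membered ring containing one oxygen and two C=C double bonds.
The 6-membered ring with two nitrogens (1,3) has a continuous p-orbital overlap around the ring; 3 ring double bonds give 6 π electrons. Since 6 = 4n+2 (n=1), it is aromatic (pyrimidine).
The fused 6/5-membered bicyclic (with one oxygen) is a single π system with 9 sp² atoms and 10 π electrons from ring double bonds plus a heteroatom lone pair. 10 = 4(2)+2, so the system is aromatic and both rings count as aromatic (benzofuran).
3 of the 3 rings are aromatic. Total: 3.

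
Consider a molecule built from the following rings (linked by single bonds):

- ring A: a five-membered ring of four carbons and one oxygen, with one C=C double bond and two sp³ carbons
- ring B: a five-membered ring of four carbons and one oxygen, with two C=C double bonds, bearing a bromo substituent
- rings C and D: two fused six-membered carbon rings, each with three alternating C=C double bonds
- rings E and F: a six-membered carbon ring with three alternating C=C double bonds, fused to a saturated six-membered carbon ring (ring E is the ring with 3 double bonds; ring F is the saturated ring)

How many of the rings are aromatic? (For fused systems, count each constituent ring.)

4

Ring A has two sp³ carbons, so it is not fully conjugated — not aromatic (2,3-dihydrofuran).
Ring B is fully conjugated (every ring atom contributes a p orbital); 2 ring double bonds (4 π electrons) plus a heteroatom lone pair (2) give 6 π electrons. That satisfies 4n+2 with n=1, so ring B is aromatic (furan).
Rings C and D form a fused bicyclic system with 10 sp² atoms and 10 π electrons from ring double bonds. 10 = 4(2)+2, so the system is aromatic and both rings count as aromatic (naphthalene).
Ring E is fully conjugated (every ring atom contributes a p orbital); 3 ring double bonds give 6 π electrons. That satisfies 4n+2 with n=1, so ring E is aromatic (benzene ring).
Ring F has four sp³ carbons, so it is not fully conjugated — not aromatic (cyclohexane ring).
Aromatic: B, C, D, E. Total: 4.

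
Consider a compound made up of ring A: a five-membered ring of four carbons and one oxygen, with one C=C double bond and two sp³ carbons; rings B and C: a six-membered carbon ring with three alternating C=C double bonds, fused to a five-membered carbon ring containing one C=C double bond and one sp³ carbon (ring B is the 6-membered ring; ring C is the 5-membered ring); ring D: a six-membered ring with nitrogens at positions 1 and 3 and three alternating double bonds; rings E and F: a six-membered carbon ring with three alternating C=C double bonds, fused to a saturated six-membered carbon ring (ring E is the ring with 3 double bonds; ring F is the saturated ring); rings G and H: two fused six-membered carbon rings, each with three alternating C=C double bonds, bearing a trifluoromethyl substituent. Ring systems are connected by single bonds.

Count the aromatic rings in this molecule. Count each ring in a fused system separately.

Ring A has two sp³ carbons, so it is not fully conjugated — not aromatic (2,3-dihydrofuran).
Ring B has a continuous p-orbital overlap around the ring; 3 ring double bonds give 6 π electrons. 6 = 4(1)+2, so ring B is aromatic (benzene ring).
Ring C has one sp³ carbon, so it is not fully conjugated — not aromatic (cyclopentene ring).
Ring D has a continuous p-orbital overlap around the ring; 3 ring double bonds give 6 π electrons. Since 6 = 4n+2 (n=1), ring D is aromatic (pyrimidine).
Ring E is fully conjugated (every ring atom contributes a p orbital); 3 ring double bonds give 6 π electrons. Since 6 = 4n+2 (n=1), ring E is aromatic (benzene ring).
Ring F has four sp³ carbons, so it is not fully conjugated — not aromatic (cyclohexane ring).
Rings G and H form a fused bicyclic system with 10 sp² atoms and 10 π electrons from ring double bonds. 10 = 4(2)+2, so the system is aromatic and both rings count as aromatic (naphthalene).
Aromatic: B, D, E, G, H. Total: 5.

5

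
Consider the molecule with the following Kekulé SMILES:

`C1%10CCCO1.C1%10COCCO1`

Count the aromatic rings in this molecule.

The SMILES encodes a five-membered saturated ring of four carbons and one oxygen; a six-membered saturated ring with oxygens at positions 1 and 4.
The 5-membered ring with one oxygen has only sp³ atoms, so it is not fully conjugated — not aromatic (tetrahydrofuran).
The 6-membered ring with two oxygens (1,4) has only sp³ atoms, so it is not fully conjugated — not aromatic (1,4-dioxane).
None of the rings are aromatic. Total: 0.

0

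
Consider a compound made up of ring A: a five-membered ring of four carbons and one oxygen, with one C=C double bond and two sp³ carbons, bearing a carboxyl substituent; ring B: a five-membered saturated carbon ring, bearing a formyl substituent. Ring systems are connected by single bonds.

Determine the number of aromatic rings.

Ring A has two sp³ carbons, so it is not fully conjugated — not aromatic (2,3-dihydrofuran).
Ring B has only sp³ atoms, so it is not fully conjugated — not aromatic (cyclopentane).
No ring is aromatic. Total: 0.

0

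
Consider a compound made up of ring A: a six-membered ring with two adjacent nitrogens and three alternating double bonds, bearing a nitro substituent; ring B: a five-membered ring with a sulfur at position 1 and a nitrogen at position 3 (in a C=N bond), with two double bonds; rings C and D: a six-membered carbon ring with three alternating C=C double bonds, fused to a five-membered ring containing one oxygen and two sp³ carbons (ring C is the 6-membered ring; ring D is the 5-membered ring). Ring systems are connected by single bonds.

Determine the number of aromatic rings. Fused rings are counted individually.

3

Ring A is fully conjugated (every ring atom contributes a p orbital); 3 ring double bonds give 6 π electrons. 6 = 4(1)+2, so ring A is aromatic (pyridazine).
Ring B is fully conjugated (every ring atom contributes a p orbital); 2 ring double bonds (4 π electrons) plus a heteroatom lone pair (2) give 6 π electrons. 6 = 4(1)+2, so ring B is aromatic (thiazole).
Ring C has a continuous p-orbital overlap around the ring; 3 ring double bonds give 6 π electrons. Since 6 = 4n+2 (n=1), ring C is aromatic (benzene ring).
Ring D has two sp³ carbons, so it is not fully conjugated — not aromatic (oxolane ring).
Aromatic: A, B, C. Total: 3.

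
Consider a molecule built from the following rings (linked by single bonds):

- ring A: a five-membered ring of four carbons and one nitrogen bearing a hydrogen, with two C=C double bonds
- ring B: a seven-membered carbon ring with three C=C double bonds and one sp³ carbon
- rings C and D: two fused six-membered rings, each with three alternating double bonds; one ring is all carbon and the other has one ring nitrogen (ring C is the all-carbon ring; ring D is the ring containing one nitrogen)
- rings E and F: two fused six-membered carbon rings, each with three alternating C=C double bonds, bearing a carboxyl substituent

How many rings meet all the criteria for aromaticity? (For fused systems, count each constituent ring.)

Ring A is fully conjugated (every ring atom contributes a p orbital); 2 ring double bonds (4 π electrons) plus a heteroatom lone pair (2) give 6 π electrons. Since 6 = 4n+2 (n=1), ring A is aromatic (pyrrole).
Ring B has one sp³ carbon, so it is not fully conjugated — not aromatic (cycloheptatriene).
Rings C and D form a fused bicyclic system (with one nitrogen) with 10 sp² atoms and 10 π electrons from ring double bonds. 10 = 4(2)+2, so the system is aromatic and both rings count as aromatic (quinoline).
Rings E and F form a fused bicyclic system with 10 sp² atoms and 10 π electrons from ring double bonds. 10 = 4(2)+2, so the system is aromatic and both rings count as aromatic (naphthalene).
Aromatic: A, C, D, E, F. Total: 5.

5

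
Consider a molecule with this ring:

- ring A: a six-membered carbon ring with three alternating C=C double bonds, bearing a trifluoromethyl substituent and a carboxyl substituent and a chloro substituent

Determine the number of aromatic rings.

Ring A is fully conjugated (every ring atom contributes a p orbital); 3 ring double bonds give 6 π electrons. 6 = 4(1)+2, so ring A is aromatic (benzene).

1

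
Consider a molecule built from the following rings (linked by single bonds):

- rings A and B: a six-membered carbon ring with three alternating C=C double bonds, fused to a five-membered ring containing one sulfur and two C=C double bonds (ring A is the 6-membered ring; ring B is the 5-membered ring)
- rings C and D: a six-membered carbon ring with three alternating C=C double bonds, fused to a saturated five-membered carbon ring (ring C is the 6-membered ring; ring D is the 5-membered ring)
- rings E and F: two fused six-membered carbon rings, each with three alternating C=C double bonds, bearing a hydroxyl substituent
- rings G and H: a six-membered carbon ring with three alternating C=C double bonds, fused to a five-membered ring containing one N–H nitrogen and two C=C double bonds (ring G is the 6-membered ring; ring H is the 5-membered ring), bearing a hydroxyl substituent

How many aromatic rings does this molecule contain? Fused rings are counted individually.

7

Rings A and B form a fused bicyclic system (with one sulfur) with 9 sp² atoms and 10 π electrons from ring double bonds plus a heteroatom lone pair. 10 = 4(2)+2, so the system is aromatic and both rings count as aromatic (benzothiophene).
Ring C is planar and fully conjugated; 3 ring double bonds give 6 π electrons. That satisfies 4n+2 with n=1, so ring C is aromatic (benzene ring).
Ring D has three sp³ carbons, so it is not fully conjugated — not aromatic (cyclopentane ring).
Rings E and F form a fused bicyclic system with 10 sp² atoms and 10 π electrons from ring double bonds. 10 = 4(2)+2, so the system is aromatic and both rings count as aromatic (naphthalene).
Rings G and H form a fused bicyclic system (with one N–H) with 9 sp² atoms and 10 π electrons from ring double bonds plus a heteroatom lone pair. 10 = 4(2)+2, so the system is aromatic and both rings count as aromatic (indole).
Aromatic: A, B, C, E, F, G, H. Total: 7.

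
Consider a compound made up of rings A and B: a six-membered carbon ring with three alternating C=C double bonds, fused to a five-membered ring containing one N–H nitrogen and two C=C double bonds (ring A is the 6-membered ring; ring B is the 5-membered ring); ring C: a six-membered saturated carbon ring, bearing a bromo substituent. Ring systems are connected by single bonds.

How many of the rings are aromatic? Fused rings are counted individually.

Rings A and B form a fused bicyclic system (with one N–H) with 9 sp² atoms and 10 π electrons from ring double bonds plus a heteroatom lone pair. 10 = 4(2)+2, so the system is aromatic and both rings count as aromatic (indole).
Ring C has only sp³ atoms, so it is not fully conjugated — not aromatic (cyclohexane).
Aromatic: A, B. Total: 2.

2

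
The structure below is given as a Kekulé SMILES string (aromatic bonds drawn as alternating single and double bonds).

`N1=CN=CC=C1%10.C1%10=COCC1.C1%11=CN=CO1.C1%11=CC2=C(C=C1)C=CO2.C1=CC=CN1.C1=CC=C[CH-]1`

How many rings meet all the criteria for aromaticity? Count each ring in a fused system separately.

6

The SMILES encodes a six-membered ring with nitrogens at positions 1 and 3 and three alternating double bonds; a five-membered ring of four carbons and one oxygen, with one C=C double bond and two sp³ carbons; a five-membered ring with an oxygen at position 1 and a nitrogen at position 3 (in a C=N bond), with two double bonds; a six-membered carbon ring with three alternating C=C double bonds, fused to a five-membered ring containing one oxygen and two C=C double bonds; a five-membered ring of four carbons and one nitrogen bearing a hydrogen, with two C=C double bonds; a five-membered all-carbon ring bearing a negative charge on one carbon, with two C=C double bonds.
The 6-membered ring with two nitrogens (1,3) is planar and fully conjugated; 3 ring double bonds give 6 π electrons. 6 = 4(1)+2, so it is aromatic (pyrimidine).
The 5-membered ring with one oxygen has two sp³ carbons, so it is not fully conjugated — not aromatic (2,3-dihydrofuran).
The 5-membered ring with one oxygen and one =N– is planar and fully conjugated; 2 ring double bonds (4 π electrons) plus a heteroatom lone pair (2) give 6 π electrons. 6 = 4(1)+2, so it is aromatic (oxazole).
The fused 6/5-membered bicyclic (with one oxygen) is a single π system with 9 sp² atoms and 10 π electrons from ring double bonds plus a heteroatom lone pair. 10 = 4(2)+2, so the system is aromatic and both rings count as aromatic (benzofuran).
The 5-membered ring with one N–H has a continuous p-orbital overlap around the ring; 2 ring double bonds (4 π electrons) plus a heteroatom lone pair (2) give 6 π electrons. That satisfies 4n+2 with n=1, so it is aromatic (pyrrole).
The 5-membered ring is fully conjugated (every ring atom contributes a p orbital); 2 ring double bonds (4 π electrons) plus the carbanion lone pair (2) give 6 π electrons. Since 6 = 4n+2 (n=1), it is aromatic (cyclopentadienyl anion).
6 of the 7 rings are aromatic. Total: 6.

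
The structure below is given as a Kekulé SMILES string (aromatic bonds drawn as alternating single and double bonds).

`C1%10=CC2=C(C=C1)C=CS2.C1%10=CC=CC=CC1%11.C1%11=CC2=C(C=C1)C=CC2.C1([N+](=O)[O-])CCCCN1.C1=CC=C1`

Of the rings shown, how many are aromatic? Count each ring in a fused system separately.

3

The SMILES encodes a six-membered carbon ring with three alternating C=C double bonds, fused to a five-membered ring containing one sulfur and two C=C double bonds; a seven-membered carbon ring with three C=C double bonds and one sp³ carbon; a six-membered carbon ring with three alternating C=C double bonds, fused to a five-membered carbon ring containing one C=C double bond and one sp³ carbon; a six-membered saturated ring of five carbons and one N–H nitrogen; a four-membered carbon ring with two alternating C=C double bonds.
The fused 6/5-membered bicyclic (with one sulfur) is a single π system with 9 sp² atoms and 10 π electrons from ring double bonds plus a heteroatom lone pair. 10 = 4(2)+2, so the system is aromatic and both rings count as aromatic (benzothiophene).
The 7-membered ring has one sp³ carbon, so it is not fully conjugated — not aromatic (cycloheptatriene).
The 6-membered ring is planar and fully conjugated; 3 ring double bonds give 6 π electrons. Since 6 = 4n+2 (n=1), it is aromatic (benzene ring).
The 5-membered ring has one sp³ carbon, so it is not fully conjugated — not aromatic (cyclopentene ring).
The 6-membered ring with one N–H has only sp³ atoms, so it is not fully conjugated — not aromatic (piperidine).
The 4-membered ring has only sp² ring atoms; a planar conformation would have a fully conjugated π system of 4 electrons. But 4 = 4(1), which is 4n not 4n+2, so it is not aromatic (cyclobutadiene) — cyclobutadiene is antiaromatic and distorts to a rectangle.
3 of the 7 rings are aromatic. Total: 3.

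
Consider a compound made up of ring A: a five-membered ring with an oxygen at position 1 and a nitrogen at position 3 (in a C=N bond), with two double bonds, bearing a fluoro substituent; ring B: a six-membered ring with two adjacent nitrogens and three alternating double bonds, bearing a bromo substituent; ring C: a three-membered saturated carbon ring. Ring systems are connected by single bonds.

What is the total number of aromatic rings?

2

Ring A has a continuous p-orbital overlap around the ring; 2 ring double bonds (4 π electrons) plus a heteroatom lone pair (2) give 6 π electrons. 6 = 4(1)+2, so ring A is aromatic (oxazole).
Ring B is planar and fully conjugated; 3 ring double bonds give 6 π electrons. 6 = 4(1)+2, so ring B is aromatic (pyridazine).
Ring C has only sp³ atoms, so it is not fully conjugated — not aromatic (cyclopropane).
Aromatic: A, B. Total: 2.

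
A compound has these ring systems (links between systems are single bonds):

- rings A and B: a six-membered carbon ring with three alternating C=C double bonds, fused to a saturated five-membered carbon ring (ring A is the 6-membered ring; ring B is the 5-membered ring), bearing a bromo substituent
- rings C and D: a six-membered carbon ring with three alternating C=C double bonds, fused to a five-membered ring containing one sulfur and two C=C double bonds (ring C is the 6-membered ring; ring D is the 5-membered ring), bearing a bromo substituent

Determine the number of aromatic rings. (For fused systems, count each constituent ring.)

Ring A has a continuous p-orbital overlap around the ring; 3 ring double bonds give 6 π electrons. Since 6 = 4n+2 (n=1), ring A is aromatic (benzene ring).
Ring B has three sp³ carbons, so it is not fully conjugated — not aromatic (cyclopentane ring).
Rings C and D form a fused bicyclic system (with one sulfur) with 9 sp² atoms and 10 π electrons from ring double bonds plus a heteroatom lone pair. 10 = 4(2)+2, so the system is aromatic and both rings count as aromatic (benzothiophene).
Aromatic: A, C, D. Total: 3.

3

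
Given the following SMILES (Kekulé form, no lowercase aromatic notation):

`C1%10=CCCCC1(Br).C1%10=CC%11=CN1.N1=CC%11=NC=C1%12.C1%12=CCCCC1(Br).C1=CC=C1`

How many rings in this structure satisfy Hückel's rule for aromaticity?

2

The SMILES encodes a six-membered carbon ring with one C=C double bond; a five-membered ring of four carbons and one nitrogen bearing a hydrogen, with two C=C double bonds; a six-membered ring with nitrogens at positions 1 and 4 and three alternating double bonds; a six-membered carbon ring with one C=C double bond; a four-membered carbon ring with two alternating C=C double bonds.
The 6-membered ring has four sp³ carbons, so it is not fully conjugated — not aromatic (cyclohexene).
The 5-membered ring with one N–H has a continuous p-orbital overlap around the ring; 2 ring double bonds (4 π electrons) plus a heteroatom lone pair (2) give 6 π electrons. 6 = 4(1)+2, so it is aromatic (pyrrole).
The 6-membered ring with two nitrogens (1,4) has a continuous p-orbital overlap around the ring; 3 ring double bonds give 6 π electrons. That satisfies 4n+2 with n=1, so it is aromatic (pyrazine).
The second 6-membered ring has four sp³ carbons, so it is not fully conjugated — not aromatic (cyclohexene).
The 4-membered ring has only sp² ring atoms; a planar conformation would have a fully conjugated π system of 4 electrons. But 4 = 4(1), which is 4n not 4n+2, so it is not aromatic (cyclobutadiene) — cyclobutadiene is antiaromatic and distorts to a rectangle.
2 of the 5 rings are aromatic. Total: 2.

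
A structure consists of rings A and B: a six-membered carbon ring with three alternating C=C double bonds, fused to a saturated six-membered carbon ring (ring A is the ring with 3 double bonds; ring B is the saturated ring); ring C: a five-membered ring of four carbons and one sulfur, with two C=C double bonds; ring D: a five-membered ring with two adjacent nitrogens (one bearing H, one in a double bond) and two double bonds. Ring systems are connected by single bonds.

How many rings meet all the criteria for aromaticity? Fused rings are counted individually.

3

Ring A has a continuous p-orbital overlap around the ring; 3 ring double bonds give 6 π electrons. That satisfies 4n+2 with n=1, so ring A is aromatic (benzene ring).
Ring B has four sp³ carbons, so it is not fully conjugated — not aromatic (cyclohexane ring).
Ring C is planar and fully conjugated; 2 ring double bonds (4 π electrons) plus a heteroatom lone pair (2) give 6 π electrons. 6 = 4(1)+2, so ring C is aromatic (thiophene).
Ring D is planar and fully conjugated; 2 ring double bonds (4 π electrons) plus a heteroatom lone pair (2) give 6 π electrons. Since 6 = 4n+2 (n=1), ring D is aromatic (pyrazole).
Aromatic: A, C, D. Total: 3.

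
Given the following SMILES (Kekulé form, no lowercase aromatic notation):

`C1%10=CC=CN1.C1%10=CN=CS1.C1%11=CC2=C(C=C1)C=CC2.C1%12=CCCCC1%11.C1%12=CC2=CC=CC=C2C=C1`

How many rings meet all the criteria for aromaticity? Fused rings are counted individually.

5

The SMILES encodes a five-membered ring of four carbons and one nitrogen bearing a hydrogen, with two C=C double bonds; a five-membered ring with a sulfur at position 1 and a nitrogen at position 3 (in a C=N bond), with two double bonds; a six-membered carbon ring with three alternating C=C double bonds, fused to a five-membered carbon ring containing one C=C double bond and one sp³ carbon; a six-membered carbon ring with one C=C double bond; two fused six-membered carbon rings, each with three alternating C=C double bonds.
The 5-membered ring with one N–H has a continuous p-orbital overlap around the ring; 2 ring double bonds (4 π electrons) plus a heteroatom lone pair (2) give 6 π electrons. Since 6 = 4n+2 (n=1), it is aromatic (pyrrole).
The 5-membered ring with one sulfur and one =N– is planar and fully conjugated; 2 ring double bonds (4 π electrons) plus a heteroatom lone pair (2) give 6 π electrons. Since 6 = 4n+2 (n=1), it is aromatic (thiazole).
The 6-membered ring has a continuous p-orbital overlap around the ring; 3 ring double bonds give 6 π electrons. 6 = 4(1)+2, so it is aromatic (benzene ring).
The 5-membered ring has one sp³ carbon, so it is not fully conjugated — not aromatic (cyclopentene ring).
The second 6-membered ring has four sp³ carbons, so it is not fully conjugated — not aromatic (cyclohexene).
The fused 6/6-membered bicyclic is a single π system with 10 sp² atoms and 10 π electrons from ring double bonds. 10 = 4(2)+2, so the system is aromatic and both rings count as aromatic (naphthalene).
5 of the 7 rings are aromatic. Total: 5.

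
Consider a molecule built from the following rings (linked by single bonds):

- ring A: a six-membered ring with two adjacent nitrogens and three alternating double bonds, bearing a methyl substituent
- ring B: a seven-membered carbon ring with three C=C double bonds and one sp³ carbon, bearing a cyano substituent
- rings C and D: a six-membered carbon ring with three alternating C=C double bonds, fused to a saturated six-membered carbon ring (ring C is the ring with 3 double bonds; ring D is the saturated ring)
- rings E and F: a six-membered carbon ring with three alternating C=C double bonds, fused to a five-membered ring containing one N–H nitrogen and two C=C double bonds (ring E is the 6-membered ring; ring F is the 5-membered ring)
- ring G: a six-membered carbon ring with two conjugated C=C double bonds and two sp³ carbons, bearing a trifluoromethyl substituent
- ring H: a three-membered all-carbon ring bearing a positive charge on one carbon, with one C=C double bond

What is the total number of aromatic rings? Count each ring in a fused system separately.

5

Ring A is fully conjugated (every ring atom contributes a p orbital); 3 ring double bonds give 6 π electrons. 6 = 4(1)+2, so ring A is aromatic (pyridazine).
Ring B has one sp³ carbon, so it is not fully conjugated — not aromatic (cycloheptatriene).
Ring C is planar and fully conjugated; 3 ring double bonds give 6 π electrons. Since 6 = 4n+2 (n=1), ring C is aromatic (benzene ring).
Ring D has four sp³ carbons, so it is not fully conjugated — not aromatic (cyclohexane ring).
Rings E and F form a fused bicyclic system (with one N–H) with 9 sp² atoms and 10 π electrons from ring double bonds plus a heteroatom lone pair. 10 = 4(2)+2, so the system is aromatic and both rings count as aromatic (indole).
Ring G has two sp³ carbons, so it is not fully conjugated — not aromatic (1,3-cyclohexadiene).
Ring H is fully conjugated (every ring atom contributes a p orbital); 1 ring double bond (2 π electrons) plus the carbocation's empty p orbital (0, but keeps the ring conjugated) give 2 π electrons. Since 2 = 4n+2 (n=0), ring H is aromatic (cyclopropenyl cation).
Aromatic: A, C, E, F, H. Total: 5.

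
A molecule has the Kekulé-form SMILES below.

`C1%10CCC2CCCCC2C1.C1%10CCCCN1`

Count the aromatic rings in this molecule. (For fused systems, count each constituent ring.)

0

The SMILES encodes two fused six-membered saturated carbon rings; a six-membered saturated ring of five carbons and one N–H nitrogen.
The 6-membered ring has only sp³ atoms, so it is not fully conjugated — not aromatic (cyclohexane ring).
The second 6-membered ring has only sp³ atoms, so it is not fully conjugated — not aromatic (cyclohexane ring).
The 6-membered ring with one N–H has only sp³ atoms, so it is not fully conjugated — not aromatic (piperidine).
None of the rings are aromatic. Total: 0.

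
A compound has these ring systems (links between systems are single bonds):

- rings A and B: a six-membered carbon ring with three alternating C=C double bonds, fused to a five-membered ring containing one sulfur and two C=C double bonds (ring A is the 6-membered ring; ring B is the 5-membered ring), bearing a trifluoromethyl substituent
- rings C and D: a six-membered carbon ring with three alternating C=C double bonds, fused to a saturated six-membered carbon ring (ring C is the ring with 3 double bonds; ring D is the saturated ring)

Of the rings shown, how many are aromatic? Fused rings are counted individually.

Rings A and B form a fused bicyclic system (with one sulfur) with 9 sp² atoms and 10 π electrons from ring double bonds plus a heteroatom lone pair. 10 = 4(2)+2, so the system is aromatic and both rings count as aromatic (benzothiophene).
Ring C is planar and fully conjugated; 3 ring double bonds give 6 π electrons. Since 6 = 4n+2 (n=1), ring C is aromatic (benzene ring).
Ring D has four sp³ carbons, so it is not fully conjugated — not aromatic (cyclohexane ring).
Aromatic: A, B, C. Total: 3.

3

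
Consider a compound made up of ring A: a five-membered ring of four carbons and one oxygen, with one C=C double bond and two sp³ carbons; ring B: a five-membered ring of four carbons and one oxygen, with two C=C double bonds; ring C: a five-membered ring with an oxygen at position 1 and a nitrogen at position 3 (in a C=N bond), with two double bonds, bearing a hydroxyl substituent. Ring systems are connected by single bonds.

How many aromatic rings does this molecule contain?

2

Ring A has two sp³ carbons, so it is not fully conjugated — not aromatic (2,3-dihydrofuran).
Ring B is planar and fully conjugated; 2 ring double bonds (4 π electrons) plus a heteroatom lone pair (2) give 6 π electrons. Since 6 = 4n+2 (n=1), ring B is aromatic (furan).
Ring C has a continuous p-orbital overlap around the ring; 2 ring double bonds (4 π electrons) plus a heteroatom lone pair (2) give 6 π electrons. 6 = 4(1)+2, so ring C is aromatic (oxazole).
Aromatic: B, C. Total: 2.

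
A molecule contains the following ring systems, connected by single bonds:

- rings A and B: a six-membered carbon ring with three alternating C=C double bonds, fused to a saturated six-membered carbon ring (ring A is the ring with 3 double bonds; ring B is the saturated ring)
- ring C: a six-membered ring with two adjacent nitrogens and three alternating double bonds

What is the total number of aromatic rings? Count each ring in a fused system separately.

2

Ring A is planar and fully conjugated; 3 ring double bonds give 6 π electrons. 6 = 4(1)+2, so ring A is aromatic (benzene ring).
Ring B has four sp³ carbons, so it is not fully conjugated — not aromatic (cyclohexane ring).
Ring C has a continuous p-orbital overlap around the ring; 3 ring double bonds give 6 π electrons. 6 = 4(1)+2, so ring C is aromatic (pyridazine).
Aromatic: A, C. Total: 2.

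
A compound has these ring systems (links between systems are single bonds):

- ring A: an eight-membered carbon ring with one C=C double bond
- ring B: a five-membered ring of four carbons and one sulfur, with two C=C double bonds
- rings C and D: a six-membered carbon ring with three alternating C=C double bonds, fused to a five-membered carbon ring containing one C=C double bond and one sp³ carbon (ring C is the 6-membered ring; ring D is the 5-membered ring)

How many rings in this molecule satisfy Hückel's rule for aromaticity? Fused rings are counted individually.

2

Ring A has six sp³ carbons, so it is not fully conjugated — not aromatic (cyclooctene).
Ring B has a continuous p-orbital overlap around the ring; 2 ring double bonds (4 π electrons) plus a heteroatom lone pair (2) give 6 π electrons. 6 = 4(1)+2, so ring B is aromatic (thiophene).
Ring C has a continuous p-orbital overlap around the ring; 3 ring double bonds give 6 π electrons. Since 6 = 4n+2 (n=1), ring C is aromatic (benzene ring).
Ring D has one sp³ carbon, so it is not fully conjugated — not aromatic (cyclopentene ring).
Aromatic: B, C. Total: 2.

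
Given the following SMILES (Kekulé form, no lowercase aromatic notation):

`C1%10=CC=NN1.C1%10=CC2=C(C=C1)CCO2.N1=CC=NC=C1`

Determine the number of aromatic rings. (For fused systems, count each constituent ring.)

The SMILES encodes a five-membered ring with two adjacent nitrogens (one bearing H, one in a double bond) and two double bonds; a six-membered carbon ring with three alternating C=C double bonds, fused to a five-membered ring containing one oxygen and two sp³ carbons; a six-membered ring with nitrogens at positions 1 and 4 and three alternating double bonds.
The 5-membered ring with two adjacent nitrogens (one N–H, one =N–) is fully conjugated (every ring atom contributes a p orbital); 2 ring double bonds (4 π electrons) plus a heteroatom lone pair (2) give 6 π electrons. Since 6 = 4n+2 (n=1), it is aromatic (pyrazole).
The 6-membered ring is planar and fully conjugated; 3 ring double bonds give 6 π electrons. Since 6 = 4n+2 (n=1), it is aromatic (benzene ring).
The 5-membered ring with one oxygen has two sp³ carbons, so it is not fully conjugated — not aromatic (oxolane ring).
The 6-membered ring with two nitrogens (1,4) is planar and fully conjugated; 3 ring double bonds give 6 π electrons. That satisfies 4n+2 with n=1, so it is aromatic (pyrazine).
3 of the 4 rings are aromatic. Total: 3.

3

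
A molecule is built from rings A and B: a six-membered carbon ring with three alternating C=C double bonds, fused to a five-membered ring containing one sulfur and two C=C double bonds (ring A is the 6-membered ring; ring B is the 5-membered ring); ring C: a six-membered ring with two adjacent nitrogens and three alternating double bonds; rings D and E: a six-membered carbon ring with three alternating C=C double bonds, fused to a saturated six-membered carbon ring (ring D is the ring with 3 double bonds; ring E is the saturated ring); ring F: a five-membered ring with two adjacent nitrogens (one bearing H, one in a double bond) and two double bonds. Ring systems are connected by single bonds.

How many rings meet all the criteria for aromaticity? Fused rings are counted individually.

Rings A and B form a fused bicyclic system (with one sulfur) with 9 sp² atoms and 10 π electrons from ring double bonds plus a heteroatom lone pair. 10 = 4(2)+2, so the system is aromatic and both rings count as aromatic (benzothiophene).
Ring C is fully conjugated (every ring atom contributes a p orbital); 3 ring double bonds give 6 π electrons. That satisfies 4n+2 with n=1, so ring C is aromatic (pyridazine).
Ring D is planar and fully conjugated; 3 ring double bonds give 6 π electrons. That satisfies 4n+2 with n=1, so ring D is aromatic (benzene ring).
Ring E has four sp³ carbons, so it is not fully conjugated — not aromatic (cyclohexane ring).
Ring F has a continuous p-orbital overlap around the ring; 2 ring double bonds (4 π electrons) plus a heteroatom lone pair (2) give 6 π electrons. That satisfies 4n+2 with n=1, so ring F is aromatic (pyrazole).
Aromatic: A, B, C, D, F. Total: 5.

5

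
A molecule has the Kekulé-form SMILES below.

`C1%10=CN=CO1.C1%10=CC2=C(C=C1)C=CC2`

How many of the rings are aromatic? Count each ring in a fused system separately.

2

The SMILES encodes a five-membered ring with an oxygen at position 1 and a nitrogen at position 3 (in a C=N bond), with two double bonds; a six-membered carbon ring with three alternating C=C double bonds, fused to a five-membered carbon ring containing one C=C double bond and one sp³ carbon.
The 5-membered ring with one oxygen and one =N– is planar and fully conjugated; 2 ring double bonds (4 π electrons) plus a heteroatom lone pair (2) give 6 π electrons. That satisfies 4n+2 with n=1, so it is aromatic (oxazole).
The 6-membered ring has a continuous p-orbital overlap around the ring; 3 ring double bonds give 6 π electrons. 6 = 4(1)+2, so it is aromatic (benzene ring).
The 5-membered ring has one sp³ carbon, so it is not fully conjugated — not aromatic (cyclopentene ring).
2 of the 3 rings are aromatic. Total: 2.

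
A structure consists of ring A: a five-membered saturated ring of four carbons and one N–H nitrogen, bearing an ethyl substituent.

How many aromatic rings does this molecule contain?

Ring A has only sp³ atoms, so it is not fully conjugated — not aromatic (pyrrolidine).

0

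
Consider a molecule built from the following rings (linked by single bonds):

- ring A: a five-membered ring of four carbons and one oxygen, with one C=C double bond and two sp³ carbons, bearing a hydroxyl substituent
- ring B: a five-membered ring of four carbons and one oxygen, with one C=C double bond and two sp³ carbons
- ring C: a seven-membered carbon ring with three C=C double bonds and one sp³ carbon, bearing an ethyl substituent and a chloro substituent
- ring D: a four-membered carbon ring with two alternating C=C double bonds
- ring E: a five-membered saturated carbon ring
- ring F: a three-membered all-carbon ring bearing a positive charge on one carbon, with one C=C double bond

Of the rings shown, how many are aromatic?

1

Ring A has two sp³ carbons, so it is not fully conjugated — not aromatic (2,3-dihydrofuran).
Ring B has two sp³ carbons, so it is not fully conjugated — not aromatic (2,3-dihydrofuran).
Ring C has one sp³ carbon, so it is not fully conjugated — not aromatic (cycloheptatriene).
Ring D has only sp² ring atoms; a planar conformation would have a fully conjugated π system of 4 electrons. But 4 = 4(1), which is 4n not 4n+2, so ring D is not aromatic (cyclobutadiene) — cyclobutadiene is antiaromatic and distorts to a rectangle.
Ring E has only sp³ atoms, so it is not fully conjugated — not aromatic (cyclopentane).
Ring F is planar and fully conjugated; 1 ring double bond (2 π electrons) plus the carbocation's empty p orbital (0, but keeps the ring conjugated) give 2 π electrons. 2 = 4(0)+2, so ring F is aromatic (cyclopropenyl cation).
Aromatic: F. Total: 1.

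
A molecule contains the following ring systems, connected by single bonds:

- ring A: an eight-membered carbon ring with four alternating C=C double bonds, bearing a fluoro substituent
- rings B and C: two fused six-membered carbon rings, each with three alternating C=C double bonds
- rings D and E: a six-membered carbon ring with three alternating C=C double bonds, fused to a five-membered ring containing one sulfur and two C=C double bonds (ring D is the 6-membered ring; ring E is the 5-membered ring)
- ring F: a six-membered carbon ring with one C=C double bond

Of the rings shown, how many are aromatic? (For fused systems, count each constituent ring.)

4

Ring A has only sp² ring atoms; a planar conformation would have a fully conjugated π system of 8 electrons. But 8 = 4(2), which is 4n not 4n+2, so ring A is not aromatic (cyclooctatetraene) — cyclooctatetraene distorts into a non-planar tub to avoid antiaromaticity.
Rings B and C form a fused bicyclic system with 10 sp² atoms and 10 π electrons from ring double bonds. 10 = 4(2)+2, so the system is aromatic and both rings count as aromatic (naphthalene).
Rings D and E form a fused bicyclic system (with one sulfur) with 9 sp² atoms and 10 π electrons from ring double bonds plus a heteroatom lone pair. 10 = 4(2)+2, so the system is aromatic and both rings count as aromatic (benzothiophene).
Ring F has four sp³ carbons, so it is not fully conjugated — not aromatic (cyclohexene).
Aromatic: B, C, D, E. Total: 4.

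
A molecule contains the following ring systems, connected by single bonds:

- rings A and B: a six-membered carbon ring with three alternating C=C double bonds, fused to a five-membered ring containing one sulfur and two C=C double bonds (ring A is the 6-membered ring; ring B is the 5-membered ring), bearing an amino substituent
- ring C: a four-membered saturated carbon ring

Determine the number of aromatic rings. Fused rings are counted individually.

Rings A and B form a fused bicyclic system (with one sulfur) with 9 sp² atoms and 10 π electrons from ring double bonds plus a heteroatom lone pair. 10 = 4(2)+2, so the system is aromatic and both rings count as aromatic (benzothiophene).
Ring C has only sp³ atoms, so it is not fully conjugated — not aromatic (cyclobutane).
Aromatic: A, B. Total: 2.

2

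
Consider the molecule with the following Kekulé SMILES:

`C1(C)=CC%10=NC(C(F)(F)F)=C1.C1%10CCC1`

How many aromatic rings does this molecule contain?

The SMILES encodes a six-membered ring of five carbons and one nitrogen with three alternating double bonds; a four-membered saturated carbon ring.
The 6-membered ring with one nitrogen is fully conjugated (every ring atom contributes a p orbital); 3 ring double bonds give 6 π electrons. That satisfies 4n+2 with n=1, so it is aromatic (pyridine).
The 4-membered ring has only sp³ atoms, so it is not fully conjugated — not aromatic (cyclobutane).
1 of the 2 rings is aromatic. Total: 1.

1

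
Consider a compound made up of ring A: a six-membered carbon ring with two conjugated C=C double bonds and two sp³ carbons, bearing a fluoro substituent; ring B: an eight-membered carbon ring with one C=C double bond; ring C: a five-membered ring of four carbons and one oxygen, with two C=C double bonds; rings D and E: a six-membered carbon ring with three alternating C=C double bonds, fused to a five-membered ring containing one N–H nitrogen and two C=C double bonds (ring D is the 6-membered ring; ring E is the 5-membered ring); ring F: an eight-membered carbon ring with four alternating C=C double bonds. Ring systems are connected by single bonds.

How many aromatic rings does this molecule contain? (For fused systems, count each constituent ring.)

3

Ring A has two sp³ carbons, so it is not fully conjugated — not aromatic (1,3-cyclohexadiene).
Ring B has six sp³ carbons, so it is not fully conjugated — not aromatic (cyclooctene).
Ring C is planar and fully conjugated; 2 ring double bonds (4 π electrons) plus a heteroatom lone pair (2) give 6 π electrons. 6 = 4(1)+2, so ring C is aromatic (furan).
Rings D and E form a fused bicyclic system (with one N–H) with 9 sp² atoms and 10 π electrons from ring double bonds plus a heteroatom lone pair. 10 = 4(2)+2, so the system is aromatic and both rings count as aromatic (indole).
Ring F has only sp² ring atoms; a planar conformation would have a fully conjugated π system of 8 electrons. But 8 = 4(2), which is 4n not 4n+2, so ring F is not aromatic (cyclooctatetraene) — cyclooctatetraene distorts into a non-planar tub to avoid antiaromaticity.
Aromatic: C, D, E. Total: 3.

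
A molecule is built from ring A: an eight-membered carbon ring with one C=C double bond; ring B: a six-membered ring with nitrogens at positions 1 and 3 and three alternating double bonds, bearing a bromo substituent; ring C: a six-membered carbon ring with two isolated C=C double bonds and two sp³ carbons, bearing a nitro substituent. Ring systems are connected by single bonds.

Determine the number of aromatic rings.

1

Ring A has six sp³ carbons, so it is not fully conjugated — not aromatic (cyclooctene).
Ring B is fully conjugated (every ring atom contributes a p orbital); 3 ring double bonds give 6 π electrons. 6 = 4(1)+2, so ring B is aromatic (pyrimidine).
Ring C has two sp³ carbons, so it is not fully conjugated — not aromatic (1,4-cyclohexadiene).
Aromatic: B. Total: 1.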